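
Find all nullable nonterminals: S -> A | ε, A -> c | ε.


A nonterminal is nullable iff some alternative derives ε (directly, or every symbol in it is nullable)
Nullable: {A, S}


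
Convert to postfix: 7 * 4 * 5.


Left to right (same or higher precedence on left)
Postfix: 7 4 * 5 *


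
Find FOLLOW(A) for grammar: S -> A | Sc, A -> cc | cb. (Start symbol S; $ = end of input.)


$ ∈ FOLLOW(S). For each A -> αBβ: add FIRST(β)\{ε} to FOLLOW(B); if β nullable, add FOLLOW(A).
FOLLOW(A) = {$, c}


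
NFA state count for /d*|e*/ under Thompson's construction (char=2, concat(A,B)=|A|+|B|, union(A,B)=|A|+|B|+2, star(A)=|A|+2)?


Syntax tree has 2 char leaf(s), 1 union(s), 2 star(s)
chars contribute 2×2 = 4; each union adds +2; each star adds +2
Total: 4 + 2 + 4 = 10 states


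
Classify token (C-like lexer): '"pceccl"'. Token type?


Pattern: double-quoted sequence
Type: STRING_LITERAL


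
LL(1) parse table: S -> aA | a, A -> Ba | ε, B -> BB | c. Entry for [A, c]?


For [A, c]: 'c' ∈ FIRST(Ba)
Entry: A -> Ba


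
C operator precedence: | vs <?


'<' is relational (level 7); '|' is bitwise OR (level 3)
Higher level binds tighter
'<' has higher precedence than '|'


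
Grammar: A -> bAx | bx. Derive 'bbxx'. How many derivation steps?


Derivation: A => bAx => bbxx
Steps: 2


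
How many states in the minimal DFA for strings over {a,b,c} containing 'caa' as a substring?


KMP-style automaton: 3 progress states + 1 absorbing accept = 4
Minimal DFA: 4 states


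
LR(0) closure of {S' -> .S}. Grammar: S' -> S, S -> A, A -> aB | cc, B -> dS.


Start: S' -> .S
For each item with dot before a nonterminal B, add B -> .γ for every B-production
Closure: [S' -> .S, S -> .A, A -> .aB, A -> .cc]


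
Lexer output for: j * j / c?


Scan left to right, longest-match per lexeme
Tokens: ID(j), OP(*), ID(j), OP(/), ID(c)


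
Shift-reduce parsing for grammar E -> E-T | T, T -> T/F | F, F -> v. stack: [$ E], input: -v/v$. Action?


shift '-' to continue E -> E-T
Action: shift


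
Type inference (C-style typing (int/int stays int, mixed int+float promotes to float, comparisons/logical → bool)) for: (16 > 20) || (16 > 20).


Operand types: bool || bool
Rule: logical operators take bool operands and yield bool
Result type: bool


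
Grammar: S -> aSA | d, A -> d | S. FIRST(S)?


Per alternative of S: FIRST(aSA) = {a}; FIRST(d) = {d}
FIRST(S) = {a, d}


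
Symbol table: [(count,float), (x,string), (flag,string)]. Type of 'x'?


Lookup 'x' → type string


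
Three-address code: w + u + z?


Break into single-operator statements:
t1 = w + u
t2 = t1 + z


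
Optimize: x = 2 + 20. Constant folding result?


2 + 20 = 22 at compile time
Optimized: x = 22


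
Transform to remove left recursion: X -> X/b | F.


Left-recursive alternatives: X/b; non-recursive: F
Introduce X': X -> FX', X' -> /bX' | ε


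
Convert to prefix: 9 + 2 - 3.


left-to-right (same/higher precedence on left): tree is (- (+ 9 2) 3)
Prefix: - + 9 2 3


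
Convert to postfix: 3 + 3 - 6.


Left to right (same or higher precedence on left)
Postfix: 3 3 + 6 -


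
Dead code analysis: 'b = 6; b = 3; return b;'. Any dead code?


first assignment to b is overwritten before any read
Dead: 'b = 6'


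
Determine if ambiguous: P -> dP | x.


right-linear, alternatives start with distinct terminals 'd' vs 'x': unique leftmost derivation
Unambiguous


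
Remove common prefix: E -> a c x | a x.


Common prefix: 'a'
Factored: E -> a E', E' -> c x | x


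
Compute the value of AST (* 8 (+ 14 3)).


Evaluate inner: (+ 14 3) = 17
Evaluate root: (* 8 17) = 136
Result: 136


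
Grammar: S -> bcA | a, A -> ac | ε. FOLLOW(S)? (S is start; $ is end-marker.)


$ ∈ FOLLOW(S). For each A -> αBβ: add FIRST(β)\{ε} to FOLLOW(B); if β nullable, add FOLLOW(A).
FOLLOW(S) = {$}


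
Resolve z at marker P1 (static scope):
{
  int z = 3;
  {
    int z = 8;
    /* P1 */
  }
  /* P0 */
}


z declared in the same block as P1
z = 8


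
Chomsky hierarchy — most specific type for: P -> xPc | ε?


Single nonterminal LHS, but x^n c^n is not regular
Classification: Type 2 (Context-Free)


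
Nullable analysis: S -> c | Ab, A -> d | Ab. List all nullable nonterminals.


A nonterminal is nullable iff some alternative derives ε (directly, or every symbol in it is nullable)
Nullable: {}


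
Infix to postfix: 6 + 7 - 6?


Left to right (same or higher precedence on left)
Postfix: 6 7 + 6 -


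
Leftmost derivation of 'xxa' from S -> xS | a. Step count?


Derivation: S => xS => xxS => xxa
Steps: 3


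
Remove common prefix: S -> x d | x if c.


Common prefix: 'x'
Factored: S -> x S', S' -> d | if c


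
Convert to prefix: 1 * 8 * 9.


left-to-right (same/higher precedence on left): tree is (* (* 1 8) 9)
Prefix: * * 1 8 9


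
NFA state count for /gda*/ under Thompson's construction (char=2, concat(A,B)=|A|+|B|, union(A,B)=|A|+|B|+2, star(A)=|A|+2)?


Syntax tree has 3 char leaf(s), 0 union(s), 1 star(s)
chars contribute 3×2 = 6; each union adds +2; each star adds +2
Total: 6 + 0 + 2 = 8 states


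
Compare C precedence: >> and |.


'>>' is shift (level 8); '|' is bitwise OR (level 3)
Higher level binds tighter
'>>' has higher precedence than '|'


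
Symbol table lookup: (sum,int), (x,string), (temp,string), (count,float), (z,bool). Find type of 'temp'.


Lookup 'temp' → type string


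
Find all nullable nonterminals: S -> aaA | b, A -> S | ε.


A nonterminal is nullable iff some alternative derives ε (directly, or every symbol in it is nullable)
Nullable: {A}


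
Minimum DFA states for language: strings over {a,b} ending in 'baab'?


Track the longest suffix of input matching a prefix of 'baab': 5 classes (prefixes of length 0..4)
Minimal DFA: 5 states


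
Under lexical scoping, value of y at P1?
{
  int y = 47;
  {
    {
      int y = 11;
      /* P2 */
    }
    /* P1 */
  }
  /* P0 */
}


P1's block does not declare y; resolves to the enclosing declaration at depth 0
y = 47


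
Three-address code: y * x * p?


Break into single-operator statements:
t1 = y * x
t2 = t1 * p


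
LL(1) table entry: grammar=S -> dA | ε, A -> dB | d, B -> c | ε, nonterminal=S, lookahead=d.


For [S, d]: 'd' ∈ FIRST(dA)
Entry: S -> dA


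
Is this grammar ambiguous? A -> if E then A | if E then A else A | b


dangling else: 'if E then if E then b else b' parses two ways
Ambiguous


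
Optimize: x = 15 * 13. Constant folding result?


15 * 13 = 195 at compile time
Optimized: x = 195


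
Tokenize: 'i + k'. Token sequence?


Scan left to right, longest-match per lexeme
Tokens: ID(i), OP(+), ID(k)


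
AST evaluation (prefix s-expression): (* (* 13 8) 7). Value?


Evaluate inner: (* 13 8) = 104
Evaluate root: (* 104 7) = 728
Result: 728


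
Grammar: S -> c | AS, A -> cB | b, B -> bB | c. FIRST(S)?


Per alternative of S: FIRST(c) = {c}; FIRST(AS) = {b, c}
FIRST(S) = {b, c}


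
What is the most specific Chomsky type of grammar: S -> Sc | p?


Left-linear: every RHS is a terminal or one nonterminal followed by a terminal
Classification: Type 3 (Regular)


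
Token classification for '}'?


Pattern: delimiter/punctuation
Type: PUNCTUATION


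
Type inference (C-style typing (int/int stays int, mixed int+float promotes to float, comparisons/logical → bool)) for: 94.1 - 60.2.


Operand types: float - float
Rule: mixed int/float promotes to float; int/int stays int
Result type: float


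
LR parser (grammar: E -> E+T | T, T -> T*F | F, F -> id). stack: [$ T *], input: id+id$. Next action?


no handle; shift 'id'
Action: shift


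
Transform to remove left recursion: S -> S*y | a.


Left-recursive alternatives: S*y; non-recursive: a
Introduce S': S -> aS', S' -> *yS' | ε


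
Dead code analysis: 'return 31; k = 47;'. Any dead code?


statement follows a return and is unreachable
Dead: 'k = 47'


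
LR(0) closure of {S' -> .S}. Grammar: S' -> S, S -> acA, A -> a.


Start: S' -> .S
For each item with dot before a nonterminal B, add B -> .γ for every B-production
Closure: [S' -> .S, S -> .acA]


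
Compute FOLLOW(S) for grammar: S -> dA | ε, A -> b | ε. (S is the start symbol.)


$ ∈ FOLLOW(S). For each A -> αBβ: add FIRST(β)\{ε} to FOLLOW(B); if β nullable, add FOLLOW(A).
FOLLOW(S) = {$}


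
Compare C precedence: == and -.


'-' is additive (level 9); '==' is equality (level 6)
Higher level binds tighter
'-' has higher precedence than '=='


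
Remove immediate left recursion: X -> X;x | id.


Left-recursive alternatives: X;x; non-recursive: id
Introduce X': X -> idX', X' -> ;xX' | ε


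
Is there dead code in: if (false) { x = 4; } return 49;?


condition is constant false, so the whole block is unreachable
Dead: 'if (false) { x = 4; }'


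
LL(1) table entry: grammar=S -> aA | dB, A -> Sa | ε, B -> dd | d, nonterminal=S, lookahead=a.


For [S, a]: 'a' ∈ FIRST(aA)
Entry: S -> aA


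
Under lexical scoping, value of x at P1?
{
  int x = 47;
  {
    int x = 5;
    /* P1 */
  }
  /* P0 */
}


x declared in the same block as P1
x = 5


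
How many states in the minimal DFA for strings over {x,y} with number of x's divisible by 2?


Track (count of x) mod 2: states 0..1, accept at 0
Minimal DFA: 2 states


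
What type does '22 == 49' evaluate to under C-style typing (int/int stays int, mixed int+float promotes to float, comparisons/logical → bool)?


Operand types: int == int
Rule: comparison yields bool
Result type: bool


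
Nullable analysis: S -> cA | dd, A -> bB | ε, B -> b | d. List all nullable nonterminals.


A nonterminal is nullable iff some alternative derives ε (directly, or every symbol in it is nullable)
Nullable: {A}


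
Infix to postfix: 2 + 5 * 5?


* has higher precedence, evaluate 5*5 first
Postfix: 2 5 5 * +


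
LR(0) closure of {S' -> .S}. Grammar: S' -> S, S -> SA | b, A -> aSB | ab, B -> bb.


Start: S' -> .S
For each item with dot before a nonterminal B, add B -> .γ for every B-production
Closure: [S' -> .S, S -> .SA, S -> .b]


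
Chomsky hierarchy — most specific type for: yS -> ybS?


LHS has context (more than one symbol) and |LHS| ≤ |RHS|
Classification: Type 1 (Context-Sensitive)


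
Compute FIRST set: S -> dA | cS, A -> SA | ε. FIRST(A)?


Per alternative of A: FIRST(SA) = {c, d}; FIRST(ε) = {ε}
FIRST(A) = {c, d, ε}


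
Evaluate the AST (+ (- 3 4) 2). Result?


Evaluate inner: (- 3 4) = -1
Evaluate root: (+ -1 2) = 1
Result: 1


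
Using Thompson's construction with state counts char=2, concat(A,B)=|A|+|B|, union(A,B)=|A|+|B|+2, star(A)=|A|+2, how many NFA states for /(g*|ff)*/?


Syntax tree has 3 char leaf(s), 1 union(s), 2 star(s)
chars contribute 3×2 = 6; each union adds +2; each star adds +2
Total: 6 + 2 + 4 = 12 states


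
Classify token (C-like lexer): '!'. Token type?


Pattern: operator symbol
Type: OPERATOR


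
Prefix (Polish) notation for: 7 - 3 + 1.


left-to-right (same/higher precedence on left): tree is (+ (- 7 3) 1)
Prefix: + - 7 3 1


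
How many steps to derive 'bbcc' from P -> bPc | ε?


Derivation: P => bPc => bbPcc => bbcc
Steps: 3


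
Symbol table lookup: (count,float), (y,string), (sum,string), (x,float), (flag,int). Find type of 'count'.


Lookup 'count' → type float


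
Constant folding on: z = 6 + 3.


6 + 3 = 9 at compile time
Optimized: z = 9


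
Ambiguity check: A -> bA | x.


right-linear, alternatives start with distinct terminals 'b' vs 'x': unique leftmost derivation
Unambiguous


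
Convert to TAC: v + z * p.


Break into single-operator statements:
t1 = z * p
t2 = v + t1


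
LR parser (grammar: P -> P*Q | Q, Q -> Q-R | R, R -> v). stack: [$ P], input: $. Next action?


start symbol P on stack, input exhausted
Action: accept


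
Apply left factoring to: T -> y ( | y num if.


Common prefix: 'y'
Factored: T -> y T', T' -> ( | num if


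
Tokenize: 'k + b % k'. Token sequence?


Scan left to right, longest-match per lexeme
Tokens: ID(k), OP(+), ID(b), OP(%), ID(k)


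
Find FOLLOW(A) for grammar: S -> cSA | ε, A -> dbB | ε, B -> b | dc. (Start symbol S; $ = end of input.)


$ ∈ FOLLOW(S). For each A -> αBβ: add FIRST(β)\{ε} to FOLLOW(B); if β nullable, add FOLLOW(A).
FOLLOW(A) = {$, d}


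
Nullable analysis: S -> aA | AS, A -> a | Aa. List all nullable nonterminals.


A nonterminal is nullable iff some alternative derives ε (directly, or every symbol in it is nullable)
Nullable: {}


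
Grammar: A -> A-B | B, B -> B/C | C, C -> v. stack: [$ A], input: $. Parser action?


start symbol A on stack, input exhausted
Action: accept


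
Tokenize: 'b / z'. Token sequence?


Scan left to right, longest-match per lexeme
Tokens: ID(b), OP(/), ID(z)


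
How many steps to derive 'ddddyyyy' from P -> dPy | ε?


Derivation: P => dPy => ddPyy => dddPyyy => ddddPyyyy => ddddyyyy
Steps: 5


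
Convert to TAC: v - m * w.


Break into single-operator statements:
t1 = m * w
t2 = v - t1


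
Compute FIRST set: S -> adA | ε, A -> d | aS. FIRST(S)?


Per alternative of S: FIRST(adA) = {a}; FIRST(ε) = {ε}
FIRST(S) = {a, ε}


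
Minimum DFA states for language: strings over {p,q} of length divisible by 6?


Track length mod 6: states 0..5, accept at 0
Minimal DFA: 6 states


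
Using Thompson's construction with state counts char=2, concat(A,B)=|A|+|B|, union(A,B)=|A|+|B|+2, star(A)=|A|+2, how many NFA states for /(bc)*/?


Syntax tree has 2 char leaf(s), 0 union(s), 1 star(s)
chars contribute 2×2 = 4; each union adds +2; each star adds +2
Total: 4 + 0 + 2 = 6 states


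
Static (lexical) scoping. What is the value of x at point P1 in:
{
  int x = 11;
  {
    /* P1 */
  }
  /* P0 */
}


P1's block does not declare x; resolves to the enclosing declaration at depth 0
x = 11


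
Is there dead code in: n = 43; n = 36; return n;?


first assignment to n is overwritten before any read
Dead: 'n = 43'


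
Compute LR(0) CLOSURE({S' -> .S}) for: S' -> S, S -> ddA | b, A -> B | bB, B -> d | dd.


Start: S' -> .S
For each item with dot before a nonterminal B, add B -> .γ for every B-production
Closure: [S' -> .S, S -> .ddA, S -> .b]


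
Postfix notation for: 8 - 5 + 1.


Left to right (same or higher precedence on left)
Postfix: 8 5 - 1 +


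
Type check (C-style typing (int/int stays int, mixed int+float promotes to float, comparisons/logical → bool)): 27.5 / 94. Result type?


Operand types: float / int
Rule: mixed int/float promotes to float; int/int stays int
Result type: float


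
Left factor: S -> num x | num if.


Common prefix: 'num'
Factored: S -> num S', S' -> x | if


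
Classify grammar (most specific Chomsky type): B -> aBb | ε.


Single nonterminal LHS, but a^n b^n is not regular
Classification: Type 2 (Context-Free)


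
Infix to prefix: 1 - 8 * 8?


'*' binds tighter: tree is (- 1 (* 8 8))
Prefix: - 1 * 8 8


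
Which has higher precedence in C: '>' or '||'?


'>' is relational (level 7); '||' is logical OR (level 1)
Higher level binds tighter
'>' has higher precedence than '||'


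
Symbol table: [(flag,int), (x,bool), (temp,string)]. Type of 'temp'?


Lookup 'temp' → type string


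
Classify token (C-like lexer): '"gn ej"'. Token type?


Pattern: double-quoted sequence
Type: STRING_LITERAL


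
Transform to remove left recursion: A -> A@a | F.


Left-recursive alternatives: A@a; non-recursive: F
Introduce A': A -> FA', A' -> @aA' | ε


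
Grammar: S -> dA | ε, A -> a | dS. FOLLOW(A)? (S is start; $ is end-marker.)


$ ∈ FOLLOW(S). For each A -> αBβ: add FIRST(β)\{ε} to FOLLOW(B); if β nullable, add FOLLOW(A).
FOLLOW(A) = {$}


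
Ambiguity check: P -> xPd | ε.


balanced x^n…d^n: each string has a unique parse
Unambiguous


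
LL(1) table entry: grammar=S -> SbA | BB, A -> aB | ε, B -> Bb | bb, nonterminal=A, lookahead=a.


For [A, a]: 'a' ∈ FIRST(aB)
Entry: A -> aB


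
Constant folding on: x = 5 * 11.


5 * 11 = 55 at compile time
Optimized: x = 55


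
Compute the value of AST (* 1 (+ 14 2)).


Evaluate inner: (+ 14 2) = 16
Evaluate root: (* 1 16) = 16
Result: 16


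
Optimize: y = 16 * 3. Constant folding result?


16 * 3 = 48 at compile time
Optimized: y = 48


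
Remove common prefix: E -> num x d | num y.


Common prefix: 'num'
Factored: E -> num E', E' -> x d | y


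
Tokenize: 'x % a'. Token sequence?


Scan left to right, longest-match per lexeme
Tokens: ID(x), OP(%), ID(a)


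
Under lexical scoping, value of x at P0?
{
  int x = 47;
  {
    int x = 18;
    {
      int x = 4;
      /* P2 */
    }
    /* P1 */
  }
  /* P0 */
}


x declared in the same block as P0
x = 47


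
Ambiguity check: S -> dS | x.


right-linear, alternatives start with distinct terminals 'd' vs 'x': unique leftmost derivation
Unambiguous


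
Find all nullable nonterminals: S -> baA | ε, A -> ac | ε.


A nonterminal is nullable iff some alternative derives ε (directly, or every symbol in it is nullable)
Nullable: {A, S}


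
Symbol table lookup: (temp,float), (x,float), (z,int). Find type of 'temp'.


Lookup 'temp' → type float


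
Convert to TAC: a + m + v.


Break into single-operator statements:
t1 = a + m
t2 = t1 + v


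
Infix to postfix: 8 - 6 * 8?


* has higher precedence, evaluate 6*8 first
Postfix: 8 6 8 * -


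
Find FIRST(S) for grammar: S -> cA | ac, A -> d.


Per alternative of S: FIRST(cA) = {c}; FIRST(ac) = {a}
FIRST(S) = {a, c}


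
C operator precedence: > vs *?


'*' is multiplicative (level 10); '>' is relational (level 7)
Higher level binds tighter
'*' has higher precedence than '>'


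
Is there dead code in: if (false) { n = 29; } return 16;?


condition is constant false, so the whole block is unreachable
Dead: 'if (false) { n = 29; }'


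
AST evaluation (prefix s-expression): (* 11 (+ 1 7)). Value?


Evaluate inner: (+ 1 7) = 8
Evaluate root: (* 11 8) = 88
Result: 88


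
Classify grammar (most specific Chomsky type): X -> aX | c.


Right-linear: every RHS is a terminal or a terminal followed by one nonterminal
Classification: Type 3 (Regular)


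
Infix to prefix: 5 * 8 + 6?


left-to-right (same/higher precedence on left): tree is (+ (* 5 8) 6)
Prefix: + * 5 8 6


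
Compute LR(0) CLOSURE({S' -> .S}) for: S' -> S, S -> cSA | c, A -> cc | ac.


Start: S' -> .S
For each item with dot before a nonterminal B, add B -> .γ for every B-production
Closure: [S' -> .S, S -> .cSA, S -> .c]


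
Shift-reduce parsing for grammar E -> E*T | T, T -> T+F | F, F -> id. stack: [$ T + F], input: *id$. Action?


handle 'T+F' on top
Action: reduce (T -> T+F)


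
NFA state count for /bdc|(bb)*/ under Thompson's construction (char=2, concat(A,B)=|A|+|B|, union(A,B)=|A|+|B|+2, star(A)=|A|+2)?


Syntax tree has 5 char leaf(s), 1 union(s), 1 star(s)
chars contribute 5×2 = 10; each union adds +2; each star adds +2
Total: 10 + 2 + 2 = 14 states


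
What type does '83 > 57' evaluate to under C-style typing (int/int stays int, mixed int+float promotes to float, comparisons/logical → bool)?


Operand types: int > int
Rule: comparison yields bool
Result type: bool


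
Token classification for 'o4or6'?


Pattern: letter/underscore followed by alphanumerics, not a keyword
Type: IDENTIFIER


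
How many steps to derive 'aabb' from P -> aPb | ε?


Derivation: P => aPb => aaPbb => aabb
Steps: 3


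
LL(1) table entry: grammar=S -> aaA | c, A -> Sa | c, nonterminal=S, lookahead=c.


For [S, c]: 'c' ∈ FIRST(c)
Entry: S -> c


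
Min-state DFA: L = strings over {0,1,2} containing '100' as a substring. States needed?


KMP-style automaton: 3 progress states + 1 absorbing accept = 4
Minimal DFA: 4 states


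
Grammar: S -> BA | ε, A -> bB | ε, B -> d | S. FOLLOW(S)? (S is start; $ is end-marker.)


$ ∈ FOLLOW(S). For each A -> αBβ: add FIRST(β)\{ε} to FOLLOW(B); if β nullable, add FOLLOW(A).
FOLLOW(S) = {$, b}


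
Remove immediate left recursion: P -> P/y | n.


Left-recursive alternatives: P/y; non-recursive: n
Introduce P': P -> nP', P' -> /yP' | ε


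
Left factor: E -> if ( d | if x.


Common prefix: 'if'
Factored: E -> if E', E' -> ( d | x


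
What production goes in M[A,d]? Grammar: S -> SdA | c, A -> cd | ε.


For [A, d]: ε is nullable and 'd' ∈ FOLLOW(A)
Entry: A -> ε


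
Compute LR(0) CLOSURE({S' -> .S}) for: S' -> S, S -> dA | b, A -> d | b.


Start: S' -> .S
For each item with dot before a nonterminal B, add B -> .γ for every B-production
Closure: [S' -> .S, S -> .dA, S -> .b]


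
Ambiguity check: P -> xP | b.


right-linear, alternatives start with distinct terminals 'x' vs 'b': unique leftmost derivation
Unambiguous


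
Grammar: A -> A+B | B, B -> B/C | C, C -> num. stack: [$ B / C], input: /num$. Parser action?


handle 'B/C' on top
Action: reduce (B -> B/C)


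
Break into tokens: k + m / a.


Scan left to right, longest-match per lexeme
Tokens: ID(k), OP(+), ID(m), OP(/), ID(a)


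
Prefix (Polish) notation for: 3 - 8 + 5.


left-to-right (same/higher precedence on left): tree is (+ (- 3 8) 5)
Prefix: + - 3 8 5


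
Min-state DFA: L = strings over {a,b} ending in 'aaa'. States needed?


Track the longest suffix of input matching a prefix of 'aaa': 4 classes (prefixes of length 0..3)
Minimal DFA: 4 states


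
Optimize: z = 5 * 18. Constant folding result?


5 * 18 = 90 at compile time
Optimized: z = 90


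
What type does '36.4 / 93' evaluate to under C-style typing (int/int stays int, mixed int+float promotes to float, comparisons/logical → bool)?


Operand types: float / int
Rule: mixed int/float promotes to float; int/int stays int
Result type: float


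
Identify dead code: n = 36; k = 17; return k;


n is assigned but never read
Dead: 'n = 36'


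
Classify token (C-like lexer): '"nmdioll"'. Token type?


Pattern: double-quoted sequence
Type: STRING_LITERAL


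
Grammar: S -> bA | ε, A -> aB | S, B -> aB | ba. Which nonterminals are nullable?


A nonterminal is nullable iff some alternative derives ε (directly, or every symbol in it is nullable)
Nullable: {A, S}


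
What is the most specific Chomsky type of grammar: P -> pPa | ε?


Single nonterminal LHS, but p^n a^n is not regular
Classification: Type 2 (Context-Free)


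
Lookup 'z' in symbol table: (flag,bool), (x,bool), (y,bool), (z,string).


Lookup 'z' → type string


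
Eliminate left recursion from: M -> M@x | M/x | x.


Left-recursive alternatives: M@x, M/x; non-recursive: x
Introduce M': M -> xM', M' -> @xM' | /xM' | ε


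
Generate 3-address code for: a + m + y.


Break into single-operator statements:
t1 = a + m
t2 = t1 + y


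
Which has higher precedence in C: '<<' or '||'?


'<<' is shift (level 8); '||' is logical OR (level 1)
Higher level binds tighter
'<<' has higher precedence than '||'


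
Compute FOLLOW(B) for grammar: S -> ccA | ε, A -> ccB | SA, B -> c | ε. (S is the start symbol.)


$ ∈ FOLLOW(S). For each A -> αBβ: add FIRST(β)\{ε} to FOLLOW(B); if β nullable, add FOLLOW(A).
FOLLOW(B) = {$, c}


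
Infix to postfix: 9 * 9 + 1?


Left to right (same or higher precedence on left)
Postfix: 9 9 * 1 +


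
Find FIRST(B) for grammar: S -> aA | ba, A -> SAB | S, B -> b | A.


Per alternative of B: FIRST(b) = {b}; FIRST(A) = {a, b}
FIRST(B) = {a, b}


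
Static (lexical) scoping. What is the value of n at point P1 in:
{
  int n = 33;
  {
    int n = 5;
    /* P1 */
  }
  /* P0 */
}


n declared in the same block as P1
n = 5


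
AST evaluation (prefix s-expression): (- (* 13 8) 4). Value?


Evaluate inner: (* 13 8) = 104
Evaluate root: (- 104 4) = 100
Result: 100


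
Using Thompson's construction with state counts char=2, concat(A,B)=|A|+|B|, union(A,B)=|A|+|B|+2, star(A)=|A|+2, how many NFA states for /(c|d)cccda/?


Syntax tree has 7 char leaf(s), 1 union(s), 0 star(s)
chars contribute 7×2 = 14; each union adds +2; each star adds +2
Total: 14 + 2 + 0 = 16 states


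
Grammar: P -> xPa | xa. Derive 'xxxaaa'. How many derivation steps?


Derivation: P => xPa => xxPaa => xxxaaa
Steps: 3


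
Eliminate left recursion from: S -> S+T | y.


Left-recursive alternatives: S+T; non-recursive: y
Introduce S': S -> yS', S' -> +TS' | ε


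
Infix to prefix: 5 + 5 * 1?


'*' binds tighter: tree is (+ 5 (* 5 1))
Prefix: + 5 * 5 1


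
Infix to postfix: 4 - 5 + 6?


Left to right (same or higher precedence on left)
Postfix: 4 5 - 6 +


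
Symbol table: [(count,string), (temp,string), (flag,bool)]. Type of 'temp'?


Lookup 'temp' → type string


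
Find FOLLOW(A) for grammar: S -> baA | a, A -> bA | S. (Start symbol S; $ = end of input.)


$ ∈ FOLLOW(S). For each A -> αBβ: add FIRST(β)\{ε} to FOLLOW(B); if β nullable, add FOLLOW(A).
FOLLOW(A) = {$}


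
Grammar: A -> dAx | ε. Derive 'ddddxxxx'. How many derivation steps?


Derivation: A => dAx => ddAxx => dddAxxx => ddddAxxxx => ddddxxxx
Steps: 5


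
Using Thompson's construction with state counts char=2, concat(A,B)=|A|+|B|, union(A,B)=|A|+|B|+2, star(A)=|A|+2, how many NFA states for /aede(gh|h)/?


Syntax tree has 7 char leaf(s), 1 union(s), 0 star(s)
chars contribute 7×2 = 14; each union adds +2; each star adds +2
Total: 14 + 2 + 0 = 16 states


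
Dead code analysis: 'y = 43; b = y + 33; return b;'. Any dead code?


y is read by b's definition; b is returned
No dead code


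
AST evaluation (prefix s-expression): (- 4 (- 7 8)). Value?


Evaluate inner: (- 7 8) = -1
Evaluate root: (- 4 -1) = 5
Result: 5


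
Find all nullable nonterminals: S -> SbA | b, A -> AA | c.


A nonterminal is nullable iff some alternative derives ε (directly, or every symbol in it is nullable)
Nullable: {}


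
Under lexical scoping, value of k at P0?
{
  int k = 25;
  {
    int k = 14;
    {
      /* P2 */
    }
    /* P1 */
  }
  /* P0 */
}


k declared in the same block as P0
k = 25


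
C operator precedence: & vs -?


'-' is additive (level 9); '&' is bitwise AND (level 5)
Higher level binds tighter
'-' has higher precedence than '&'


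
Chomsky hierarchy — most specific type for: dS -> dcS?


LHS has context (more than one symbol) and |LHS| ≤ |RHS|
Classification: Type 1 (Context-Sensitive)


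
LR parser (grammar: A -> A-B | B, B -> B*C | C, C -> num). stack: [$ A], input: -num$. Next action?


shift '-' to continue A -> A-B
Action: shift


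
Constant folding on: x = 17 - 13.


17 - 13 = 4 at compile time
Optimized: x = 4


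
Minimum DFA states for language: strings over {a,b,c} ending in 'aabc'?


Track the longest suffix of input matching a prefix of 'aabc': 5 classes (prefixes of length 0..4)
Minimal DFA: 5 states


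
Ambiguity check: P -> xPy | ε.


balanced x^n…y^n: each string has a unique parse
Unambiguous


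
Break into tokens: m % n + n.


Scan left to right, longest-match per lexeme
Tokens: ID(m), OP(%), ID(n), OP(+), ID(n)


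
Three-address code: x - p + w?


Break into single-operator statements:
t1 = x - p
t2 = t1 + w


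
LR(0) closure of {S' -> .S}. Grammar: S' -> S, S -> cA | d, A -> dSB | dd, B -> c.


Start: S' -> .S
For each item with dot before a nonterminal B, add B -> .γ for every B-production
Closure: [S' -> .S, S -> .cA, S -> .d]


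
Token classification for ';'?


Pattern: delimiter/punctuation
Type: PUNCTUATION


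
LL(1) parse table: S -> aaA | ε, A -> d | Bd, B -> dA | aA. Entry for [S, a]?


For [S, a]: 'a' ∈ FIRST(aaA)
Entry: S -> aaA


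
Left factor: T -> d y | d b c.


Common prefix: 'd'
Factored: T -> d T', T' -> y | b c


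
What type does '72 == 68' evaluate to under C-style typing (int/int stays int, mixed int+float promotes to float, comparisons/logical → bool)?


Operand types: int == int
Rule: comparison yields bool
Result type: bool


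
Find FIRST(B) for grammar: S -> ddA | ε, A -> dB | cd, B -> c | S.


Per alternative of B: FIRST(c) = {c}; FIRST(S) = {d, ε}
FIRST(B) = {c, d, ε}


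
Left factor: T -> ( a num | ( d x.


Common prefix: '('
Factored: T -> ( T', T' -> a num | d x


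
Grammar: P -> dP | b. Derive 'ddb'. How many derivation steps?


Derivation: P => dP => ddP => ddb
Steps: 3


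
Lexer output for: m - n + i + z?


Scan left to right, longest-match per lexeme
Tokens: ID(m), OP(-), ID(n), OP(+), ID(i), OP(+), ID(z)


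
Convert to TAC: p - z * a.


Break into single-operator statements:
t1 = z * a
t2 = p - t1


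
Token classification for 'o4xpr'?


Pattern: letter/underscore followed by alphanumerics, not a keyword
Type: IDENTIFIER


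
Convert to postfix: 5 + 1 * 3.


* has higher precedence, evaluate 1*3 first
Postfix: 5 1 3 * +


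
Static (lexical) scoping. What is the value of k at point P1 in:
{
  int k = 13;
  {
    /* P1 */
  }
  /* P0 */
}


P1's block does not declare k; resolves to the enclosing declaration at depth 0
k = 13


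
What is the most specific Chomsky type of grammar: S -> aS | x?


Right-linear: every RHS is a terminal or a terminal followed by one nonterminal
Classification: Type 3 (Regular)


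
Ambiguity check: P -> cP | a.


right-linear, alternatives start with distinct terminals 'c' vs 'a': unique leftmost derivation
Unambiguous


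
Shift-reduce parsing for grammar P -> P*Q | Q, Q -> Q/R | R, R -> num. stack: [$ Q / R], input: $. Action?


handle 'Q/R' on top
Action: reduce (Q -> Q/R)


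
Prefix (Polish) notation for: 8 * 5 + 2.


left-to-right (same/higher precedence on left): tree is (+ (* 8 5) 2)
Prefix: + * 8 5 2


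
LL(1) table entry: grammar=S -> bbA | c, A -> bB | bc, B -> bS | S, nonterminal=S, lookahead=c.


For [S, c]: 'c' ∈ FIRST(c)
Entry: S -> c


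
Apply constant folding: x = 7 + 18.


7 + 18 = 25 at compile time
Optimized: x = 25


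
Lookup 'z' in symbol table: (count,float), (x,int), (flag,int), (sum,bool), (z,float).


Lookup 'z' → type float


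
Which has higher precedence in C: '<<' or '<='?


'<<' is shift (level 8); '<=' is relational (level 7)
Higher level binds tighter
'<<' has higher precedence than '<='


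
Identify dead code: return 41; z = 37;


statement follows a return and is unreachable
Dead: 'z = 37'


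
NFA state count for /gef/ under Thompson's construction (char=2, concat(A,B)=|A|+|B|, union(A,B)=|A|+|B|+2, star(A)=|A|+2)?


Syntax tree has 3 char leaf(s), 0 union(s), 0 star(s)
chars contribute 3×2 = 6; each union adds +2; each star adds +2
Total: 6 + 0 + 0 = 6 states


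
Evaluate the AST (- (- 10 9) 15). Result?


Evaluate inner: (- 10 9) = 1
Evaluate root: (- 1 15) = -14
Result: -14


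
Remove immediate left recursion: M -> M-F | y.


Left-recursive alternatives: M-F; non-recursive: y
Introduce M': M -> yM', M' -> -FM' | ε


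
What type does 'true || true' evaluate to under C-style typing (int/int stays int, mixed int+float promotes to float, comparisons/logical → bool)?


Operand types: bool || bool
Rule: logical operators take bool operands and yield bool
Result type: bool


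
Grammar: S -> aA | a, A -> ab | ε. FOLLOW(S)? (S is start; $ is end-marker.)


$ ∈ FOLLOW(S). For each A -> αBβ: add FIRST(β)\{ε} to FOLLOW(B); if β nullable, add FOLLOW(A).
FOLLOW(S) = {$}


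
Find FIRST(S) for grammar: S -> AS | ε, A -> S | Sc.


Per alternative of S: FIRST(AS) = {c, ε}; FIRST(ε) = {ε}
FIRST(S) = {c, ε}


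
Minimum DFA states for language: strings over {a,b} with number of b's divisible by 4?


Track (count of b) mod 4: states 0..3, accept at 0
Minimal DFA: 4 states


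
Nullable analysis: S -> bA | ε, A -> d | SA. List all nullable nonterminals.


A nonterminal is nullable iff some alternative derives ε (directly, or every symbol in it is nullable)
Nullable: {S}


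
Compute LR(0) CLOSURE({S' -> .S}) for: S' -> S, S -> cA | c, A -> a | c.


Start: S' -> .S
For each item with dot before a nonterminal B, add B -> .γ for every B-production
Closure: [S' -> .S, S -> .cA, S -> .c]


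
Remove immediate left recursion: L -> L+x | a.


Left-recursive alternatives: L+x; non-recursive: a
Introduce L': L -> aL', L' -> +xL' | ε


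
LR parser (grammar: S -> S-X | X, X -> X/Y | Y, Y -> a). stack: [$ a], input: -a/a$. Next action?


'a' on top is the handle for Y -> a
Action: reduce (Y -> a)


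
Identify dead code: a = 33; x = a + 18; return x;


a is read by x's definition; x is returned
No dead code


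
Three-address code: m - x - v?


Break into single-operator statements:
t1 = m - x
t2 = t1 - v


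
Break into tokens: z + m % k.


Scan left to right, longest-match per lexeme
Tokens: ID(z), OP(+), ID(m), OP(%), ID(k)


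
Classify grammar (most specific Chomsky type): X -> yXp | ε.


Single nonterminal LHS, but y^n p^n is not regular
Classification: Type 2 (Context-Free)


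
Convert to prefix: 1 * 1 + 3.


left-to-right (same/higher precedence on left): tree is (+ (* 1 1) 3)
Prefix: + * 1 1 3


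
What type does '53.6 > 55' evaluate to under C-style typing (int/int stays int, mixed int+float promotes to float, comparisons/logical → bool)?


Operand types: float > int
Rule: comparison yields bool
Result type: bool


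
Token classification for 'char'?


Pattern: reserved word
Type: KEYWORD


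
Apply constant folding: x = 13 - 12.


13 - 12 = 1 at compile time
Optimized: x = 1


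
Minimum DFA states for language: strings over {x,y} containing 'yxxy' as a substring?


KMP-style automaton: 4 progress states + 1 absorbing accept = 5
Minimal DFA: 5 states


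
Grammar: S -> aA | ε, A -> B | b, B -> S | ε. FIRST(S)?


Per alternative of S: FIRST(aA) = {a}; FIRST(ε) = {ε}
FIRST(S) = {a, ε}


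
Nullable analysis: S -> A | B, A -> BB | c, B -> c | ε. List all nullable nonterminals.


A nonterminal is nullable iff some alternative derives ε (directly, or every symbol in it is nullable)
Nullable: {A, B, S}


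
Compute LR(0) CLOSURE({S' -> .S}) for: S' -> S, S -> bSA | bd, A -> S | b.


Start: S' -> .S
For each item with dot before a nonterminal B, add B -> .γ for every B-production
Closure: [S' -> .S, S -> .bSA, S -> .bd]


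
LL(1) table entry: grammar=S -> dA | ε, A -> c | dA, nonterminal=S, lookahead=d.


For [S, d]: 'd' ∈ FIRST(dA)
Entry: S -> dA


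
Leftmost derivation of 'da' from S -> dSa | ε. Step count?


Derivation: S => dSa => da
Steps: 2


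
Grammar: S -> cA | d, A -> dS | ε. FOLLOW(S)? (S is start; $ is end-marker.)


$ ∈ FOLLOW(S). For each A -> αBβ: add FIRST(β)\{ε} to FOLLOW(B); if β nullable, add FOLLOW(A).
FOLLOW(S) = {$}


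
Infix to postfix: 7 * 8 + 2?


Left to right (same or higher precedence on left)
Postfix: 7 8 * 2 +


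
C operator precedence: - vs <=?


'-' is additive (level 9); '<=' is relational (level 7)
Higher level binds tighter
'-' has higher precedence than '<='


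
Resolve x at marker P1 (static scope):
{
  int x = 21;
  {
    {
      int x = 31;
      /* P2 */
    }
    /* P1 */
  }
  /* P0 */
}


P1's block does not declare x; resolves to the enclosing declaration at depth 0
x = 21


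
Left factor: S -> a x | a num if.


Common prefix: 'a'
Factored: S -> a S', S' -> x | num if


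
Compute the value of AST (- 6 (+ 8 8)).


Evaluate inner: (+ 8 8) = 16
Evaluate root: (- 6 16) = -10
Result: -10


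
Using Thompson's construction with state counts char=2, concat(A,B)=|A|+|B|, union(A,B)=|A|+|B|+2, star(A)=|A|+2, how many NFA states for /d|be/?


Syntax tree has 3 char leaf(s), 1 union(s), 0 star(s)
chars contribute 3×2 = 6; each union adds +2; each star adds +2
Total: 6 + 2 + 0 = 8 states


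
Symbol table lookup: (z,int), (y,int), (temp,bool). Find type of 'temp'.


Lookup 'temp' → type bool


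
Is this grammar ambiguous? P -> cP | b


right-linear, alternatives start with distinct terminals 'c' vs 'b': unique leftmost derivation
Unambiguous


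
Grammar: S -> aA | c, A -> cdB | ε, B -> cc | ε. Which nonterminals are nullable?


A nonterminal is nullable iff some alternative derives ε (directly, or every symbol in it is nullable)
Nullable: {A, B}


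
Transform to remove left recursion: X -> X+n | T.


Left-recursive alternatives: X+n; non-recursive: T
Introduce X': X -> TX', X' -> +nX' | ε


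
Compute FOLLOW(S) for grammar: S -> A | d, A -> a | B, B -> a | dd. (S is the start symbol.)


$ ∈ FOLLOW(S). For each A -> αBβ: add FIRST(β)\{ε} to FOLLOW(B); if β nullable, add FOLLOW(A).
FOLLOW(S) = {$}


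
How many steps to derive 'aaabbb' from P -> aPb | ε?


Derivation: P => aPb => aaPbb => aaaPbbb => aaabbb
Steps: 4


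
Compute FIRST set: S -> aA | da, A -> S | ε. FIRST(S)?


Per alternative of S: FIRST(aA) = {a}; FIRST(da) = {d}
FIRST(S) = {a, d}


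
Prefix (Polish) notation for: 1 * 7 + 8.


left-to-right (same/higher precedence on left): tree is (+ (* 1 7) 8)
Prefix: + * 1 7 8


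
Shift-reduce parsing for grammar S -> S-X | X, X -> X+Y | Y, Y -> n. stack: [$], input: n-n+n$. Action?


no handle on stack; shift 'n'
Action: shift


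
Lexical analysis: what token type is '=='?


Pattern: operator symbol
Type: OPERATOR


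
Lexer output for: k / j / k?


Scan left to right, longest-match per lexeme
Tokens: ID(k), OP(/), ID(j), OP(/), ID(k)


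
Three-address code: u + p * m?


Break into single-operator statements:
t1 = p * m
t2 = u + t1


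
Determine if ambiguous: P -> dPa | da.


balanced d^n…a^n: each string has a unique parse
Unambiguous


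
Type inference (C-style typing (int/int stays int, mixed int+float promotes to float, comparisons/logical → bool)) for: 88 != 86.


Operand types: int != int
Rule: comparison yields bool
Result type: bool


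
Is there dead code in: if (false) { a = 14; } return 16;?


condition is constant false, so the whole block is unreachable
Dead: 'if (false) { a = 14; }'


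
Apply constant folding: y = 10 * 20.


10 * 20 = 200 at compile time
Optimized: y = 200


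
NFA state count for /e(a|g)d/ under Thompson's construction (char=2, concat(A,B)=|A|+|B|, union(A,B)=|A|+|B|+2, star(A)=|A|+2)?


Syntax tree has 4 char leaf(s), 1 union(s), 0 star(s)
chars contribute 4×2 = 8; each union adds +2; each star adds +2
Total: 8 + 2 + 0 = 10 states


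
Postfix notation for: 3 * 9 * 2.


Left to right (same or higher precedence on left)
Postfix: 3 9 * 2 *


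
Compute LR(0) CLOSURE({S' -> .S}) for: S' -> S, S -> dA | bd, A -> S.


Start: S' -> .S
For each item with dot before a nonterminal B, add B -> .γ for every B-production
Closure: [S' -> .S, S -> .dA, S -> .bd]


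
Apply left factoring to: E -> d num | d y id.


Common prefix: 'd'
Factored: E -> d E', E' -> num | y id
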